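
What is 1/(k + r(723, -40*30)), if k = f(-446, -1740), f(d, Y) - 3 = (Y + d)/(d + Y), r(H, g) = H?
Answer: 1/727 ≈ 0.0013755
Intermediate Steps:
f(d, Y) = 4 (f(d, Y) = 3 + (Y + d)/(d + Y) = 3 + (Y + d)/(Y + d) = 3 + 1 = 4)
k = 4
1/(k + r(723, -40*30)) = 1/(4 + 723) = 1/727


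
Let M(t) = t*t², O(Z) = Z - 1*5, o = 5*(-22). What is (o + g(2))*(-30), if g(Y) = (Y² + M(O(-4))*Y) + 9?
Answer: 46650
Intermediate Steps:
o = -110
O(Z) = -5 + Z (O(Z) = Z - 5 = -5 + Z)
M(t) = t³
g(Y) = 9 + Y² - 729*Y (g(Y) = (Y² + (-5 - 4)³*Y) + 9 = (Y² + (-9)³*Y) + 9 = (Y² - 729*Y) + 9 = 9 + Y² - 729*Y)
(o + g(2))*(-30) = (-110 + (9 + 2² - 729*2))*(-30) = (-110 + (9 + 4 - 1458))*(-30) = (-110 - 1445)*(-30) = -1555*(-30) = 46650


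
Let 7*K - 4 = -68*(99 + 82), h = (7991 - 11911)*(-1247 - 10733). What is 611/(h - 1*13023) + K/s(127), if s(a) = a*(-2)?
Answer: 22217552991/3210560381 ≈ 6.9202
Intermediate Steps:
h = 46961600 (h = -3920*(-11980) = 46961600)
s(a) = -2*a
K = -12304/7 (K = 4/7 + (-68*(99 + 82))/7 = 4/7 + (-68*181)/7 = 4/7 + (⅐)*(-12308) = 4/7 - 12308/7 = -12304/7 ≈ -1757.7)
611/(h - 1*13023) + K/s(127) = 611/(46961600 - 1*13023) - 12304/(7*((-2*127))) = 611/(46961600 - 13023) - 12304/7/(-254) = 611/46948577 - 12304/7*(-1/254) = 611*(1/46948577) + 6152/889 = 47/3611429 + 6152/889 = 22217552991/3210560381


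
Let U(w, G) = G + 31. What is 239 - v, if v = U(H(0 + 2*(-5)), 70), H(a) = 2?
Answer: 138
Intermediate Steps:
U(w, G) = 31 + G
v = 101 (v = 31 + 70 = 101)
239 - v = 239 - 1*101 = 239 - 101 = 138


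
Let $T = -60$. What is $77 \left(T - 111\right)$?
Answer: $-13167$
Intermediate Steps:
$77 \left(T - 111\right) = 77 \left(-60 - 111\right) = 77 \left(-171\right) = -13167$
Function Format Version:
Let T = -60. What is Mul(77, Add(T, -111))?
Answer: -13167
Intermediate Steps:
Mul(77, Add(T, -111)) = Mul(77, Add(-60, -111)) = Mul(77, -171) = -13167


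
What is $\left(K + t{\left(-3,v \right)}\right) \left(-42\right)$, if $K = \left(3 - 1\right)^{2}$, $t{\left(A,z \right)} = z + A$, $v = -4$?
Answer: $126$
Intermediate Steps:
$t{\left(A,z \right)} = A + z$
$K = 4$ ($K = 2^{2} = 4$)
$\left(K + t{\left(-3,v \right)}\right) \left(-42\right) = \left(4 - 7\right) \left(-42\right) = \left(-3\right) \left(-42\right) = 126$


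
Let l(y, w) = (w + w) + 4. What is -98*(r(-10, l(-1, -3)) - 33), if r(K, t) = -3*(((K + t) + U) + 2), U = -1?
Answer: 0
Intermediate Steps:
l(y, w) = 4 + 2*w (l(y, w) = 2*w + 4 = 4 + 2*w)
r(K, t) = -3 - 3*K - 3*t (r(K, t) = -3*(((K + t) - 1) + 2) = -3*((-1 + K + t) + 2) = -3*(1 + K + t) = -3 - 3*K - 3*t)
-98*(r(-10, l(-1, -3)) - 33) = -98*((-3 - 3*(-10) - 3*(4 + 2*(-3))) - 33) = -98*((-3 + 30 - 3*(4 - 6)) - 33) = -98*((-3 + 30 - 3*(-2)) - 33) = -98*((-3 + 30 + 6) - 33) = -98*(33 - 33) = -98*0 = 0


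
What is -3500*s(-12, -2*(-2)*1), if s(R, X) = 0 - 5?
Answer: 17500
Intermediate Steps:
s(R, X) = -5
-3500*s(-12, -2*(-2)*1) = -3500*(-5) = 17500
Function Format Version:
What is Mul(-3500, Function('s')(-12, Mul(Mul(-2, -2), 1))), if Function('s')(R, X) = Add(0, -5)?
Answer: 17500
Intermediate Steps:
Function('s')(R, X) = -5
Mul(-3500, Function('s')(-12, Mul(Mul(-2, -2), 1))) = Mul(-3500, -5) = 17500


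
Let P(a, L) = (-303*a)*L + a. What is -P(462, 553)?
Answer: 77411796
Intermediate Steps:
P(a, L) = a - 303*L*a (P(a, L) = -303*L*a + a = a - 303*L*a)
-P(462, 553) = -462*(1 - 303*553) = -462*(1 - 167559) = -462*(-167558) = -1*(-77411796) = 77411796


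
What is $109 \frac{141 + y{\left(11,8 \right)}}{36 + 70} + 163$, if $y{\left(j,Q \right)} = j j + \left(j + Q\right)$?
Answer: $\frac{47907}{106} \approx 451.95$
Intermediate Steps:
$y{\left(j,Q \right)} = Q + j + j^{2}$ ($y{\left(j,Q \right)} = j^{2} + \left(Q + j\right) = Q + j + j^{2}$)
$109 \frac{141 + y{\left(11,8 \right)}}{36 + 70} + 163 = 109 \frac{141 + \left(8 + 11 + 11^{2}\right)}{36 + 70} + 163 = 109 \frac{141 + \left(8 + 11 + 121\right)}{106} + 163 = 109 \left(141 + 140\right) \frac{1}{106} + 163 = 109 \cdot 281 \cdot \frac{1}{106} + 163 = 109 \cdot \frac{281}{106} + 163 = \frac{30629}{106} + 163 = \frac{47907}{106}$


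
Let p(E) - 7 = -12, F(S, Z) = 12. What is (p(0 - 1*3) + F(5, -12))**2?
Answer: 49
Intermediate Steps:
p(E) = -5 (p(E) = 7 - 12 = -5)
(p(0 - 1*3) + F(5, -12))**2 = (-5 + 12)**2 = 7**2 = 49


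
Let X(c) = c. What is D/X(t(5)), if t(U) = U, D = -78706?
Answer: -78706/5 ≈ -15741.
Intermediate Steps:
D/X(t(5)) = -78706/5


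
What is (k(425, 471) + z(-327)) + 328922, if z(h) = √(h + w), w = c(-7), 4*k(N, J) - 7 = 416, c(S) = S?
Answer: 1316111/4 + I*√334 ≈ 3.2903e+5 + 18.276*I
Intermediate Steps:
k(N, J) = 423/4 (k(N, J) = 7/4 + (¼)*416 = 7/4 + 104 = 423/4)
w = -7
z(h) = √(-7 + h) (z(h) = √(h - 7) = √(-7 + h))
(k(425, 471) + z(-327)) + 328922 = (423/4 + √(-7 - 327)) + 328922 = (423/4 + √(-334)) + 328922 = (423/4 + I*√334) + 328922 = 1316111/4 + I*√334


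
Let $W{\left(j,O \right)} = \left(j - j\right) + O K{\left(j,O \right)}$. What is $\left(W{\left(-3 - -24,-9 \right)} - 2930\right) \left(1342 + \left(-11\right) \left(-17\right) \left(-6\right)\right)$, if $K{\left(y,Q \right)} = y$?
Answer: $-686180$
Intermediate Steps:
$W{\left(j,O \right)} = O j$ ($W{\left(j,O \right)} = \left(j - j\right) + O j = 0 + O j = O j$)
$\left(W{\left(-3 - -24,-9 \right)} - 2930\right) \left(1342 + \left(-11\right) \left(-17\right) \left(-6\right)\right) = \left(- 9 \left(-3 - -24\right) - 2930\right) \left(1342 + \left(-11\right) \left(-17\right) \left(-6\right)\right) = \left(- 9 \left(-3 + 24\right) - 2930\right) \left(1342 + 187 \left(-6\right)\right) = \left(\left(-9\right) 21 - 2930\right) \left(1342 - 1122\right) = \left(-189 - 2930\right) 220 = \left(-3119\right) 220 = -686180$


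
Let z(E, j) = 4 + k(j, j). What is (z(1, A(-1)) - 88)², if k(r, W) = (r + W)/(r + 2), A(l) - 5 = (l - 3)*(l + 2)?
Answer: 62500/9 ≈ 6944.4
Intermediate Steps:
A(l) = 5 + (-3 + l)*(2 + l) (A(l) = 5 + (l - 3)*(l + 2) = 5 + (-3 + l)*(2 + l))
k(r, W) = (W + r)/(2 + r)
z(E, j) = 4 + 2*j/(2 + j) (z(E, j) = 4 + (j + j)/(2 + j) = 4 + (2*j)/(2 + j) = 4 + 2*j/(2 + j))
(z(1, A(-1)) - 88)² = (2*(4 + 3*(-1 + (-1)² - 1*(-1)))/(2 + (-1 + (-1)² - 1*(-1))) - 88)² = (2*(4 + 3*(-1 + 1 + 1))/(2 + (-1 + 1 + 1)) - 88)² = (2*(4 + 3*1)/(2 + 1) - 88)² = (2*(4 + 3)/3 - 88)² = (2*(⅓)*7 - 88)² = (14/3 - 88)² = (-250/3)² = 62500/9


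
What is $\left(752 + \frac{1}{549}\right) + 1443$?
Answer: $\frac{1205056}{549} \approx 2195.0$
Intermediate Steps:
$\left(752 + \frac{1}{549}\right) + 1443 = \frac{412849}{549} + 1443 = \frac{1205056}{549}$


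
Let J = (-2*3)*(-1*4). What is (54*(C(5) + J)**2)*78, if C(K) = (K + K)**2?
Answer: 64763712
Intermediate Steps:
J = 24 (J = -6*(-4) = 24)
C(K) = 4*K**2 (C(K) = (2*K)**2 = 4*K**2)
(54*(C(5) + J)**2)*78 = (54*(4*5**2 + 24)**2)*78 = (54*(4*25 + 24)**2)*78 = (54*(100 + 24)**2)*78 = (54*124**2)*78 = (54*15376)*78 = 830304*78 = 64763712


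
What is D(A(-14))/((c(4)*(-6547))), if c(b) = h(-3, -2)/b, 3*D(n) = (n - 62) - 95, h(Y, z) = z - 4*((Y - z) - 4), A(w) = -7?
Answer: 328/176769 ≈ 0.0018555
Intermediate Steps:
h(Y, z) = 16 - 4*Y + 5*z (h(Y, z) = z - 4*(-4 + Y - z) = z + (16 - 4*Y + 4*z) = 16 - 4*Y + 5*z)
D(n) = -157/3 + n/3 (D(n) = ((n - 62) - 95)/3 = ((-62 + n) - 95)/3 = (-157 + n)/3 = -157/3 + n/3)
c(b) = 18/b (c(b) = (16 - 4*(-3) + 5*(-2))/b = (16 + 12 - 10)/b = 18/b)
D(A(-14))/((c(4)*(-6547))) = (-157/3 + (1/3)*(-7))/(((18/4)*(-6547))) = (-157/3 - 7/3)/(((18*(1/4))*(-6547))) = -164/(3*((9/2)*(-6547))) = -164/(3*(-58923/2)) = -164/3*(-2/58923) = 328/176769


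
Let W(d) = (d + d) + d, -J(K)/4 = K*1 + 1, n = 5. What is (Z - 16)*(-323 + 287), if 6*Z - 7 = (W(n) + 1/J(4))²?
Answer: -161403/200 ≈ -807.01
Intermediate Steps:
J(K) = -4 - 4*K (J(K) = -4*(K*1 + 1) = -4*(K + 1) = -4*(1 + K) = -4 - 4*K)
W(d) = 3*d (W(d) = 2*d + d = 3*d)
Z = 92201/2400 (Z = 7/6 + (3*5 + 1/(-4 - 4*4))²/6 = 7/6 + (15 + 1/(-4 - 16))²/6 = 7/6 + (15 + 1/(-20))²/6 = 7/6 + (15 - 1/20)²/6 = 7/6 + (299/20)²/6 = 7/6 + (⅙)*(89401/400) = 7/6 + 89401/2400 = 92201/2400 ≈ 38.417)
(Z - 16)*(-323 + 287) = (92201/2400 - 16)*(-323 + 287) = (53801/2400)*(-36) = -161403/200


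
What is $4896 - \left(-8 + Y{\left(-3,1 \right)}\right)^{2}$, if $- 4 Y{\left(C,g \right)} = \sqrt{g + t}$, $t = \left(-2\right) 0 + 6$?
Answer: $\frac{77305}{16} - 4 \sqrt{7} \approx 4821.0$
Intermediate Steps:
$t = 6$ ($t = 0 + 6 = 6$)
$Y{\left(C,g \right)} = - \frac{\sqrt{6 + g}}{4}$ ($Y{\left(C,g \right)} = - \frac{\sqrt{g + 6}}{4} = - \frac{\sqrt{6 + g}}{4}$)
$4896 - \left(-8 + Y{\left(-3,1 \right)}\right)^{2} = 4896 - \left(-8 - \frac{\sqrt{6 + 1}}{4}\right)^{2} = 4896 - \left(-8 - \frac{\sqrt{7}}{4}\right)^{2}$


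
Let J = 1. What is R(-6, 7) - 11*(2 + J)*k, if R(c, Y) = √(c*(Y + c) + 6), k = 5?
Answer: -165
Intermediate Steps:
R(c, Y) = √(6 + c*(Y + c))
R(-6, 7) - 11*(2 + J)*k = √(6 + (-6)² + 7*(-6)) - 11*(2 + 1)*5 = √(6 + 36 - 42) - 33*5 = √0 - 11*15 = 0 - 165 = -165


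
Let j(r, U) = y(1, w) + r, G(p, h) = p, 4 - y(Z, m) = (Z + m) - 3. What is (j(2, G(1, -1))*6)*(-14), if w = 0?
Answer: -672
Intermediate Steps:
y(Z, m) = 7 - Z - m (y(Z, m) = 4 - ((Z + m) - 3) = 4 - (-3 + Z + m) = 4 + (3 - Z - m) = 7 - Z - m)
j(r, U) = 6 + r (j(r, U) = (7 - 1*1 - 1*0) + r = (7 - 1 + 0) + r = 6 + r)
(j(2, G(1, -1))*6)*(-14) = ((6 + 2)*6)*(-14) = (8*6)*(-14) = 48*(-14) = -672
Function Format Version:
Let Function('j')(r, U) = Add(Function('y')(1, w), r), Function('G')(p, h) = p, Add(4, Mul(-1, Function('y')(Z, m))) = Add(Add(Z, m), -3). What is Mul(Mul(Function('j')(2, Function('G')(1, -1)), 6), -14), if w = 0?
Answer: -672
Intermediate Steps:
Function('y')(Z, m) = Add(7, Mul(-1, Z), Mul(-1, m)) (Function('y')(Z, m) = Add(4, Mul(-1, Add(Add(Z, m), -3))) = Add(4, Mul(-1, Add(-3, Z, m))) = Add(4, Add(3, Mul(-1, Z), Mul(-1, m))) = Add(7, Mul(-1, Z), Mul(-1, m)))
Function('j')(r, U) = Add(6, r) (Function('j')(r, U) = Add(Add(7, Mul(-1, 1), Mul(-1, 0)), r) = Add(Add(7, -1, 0), r) = Add(6, r))
Mul(Mul(Function('j')(2, Function('G')(1, -1)), 6), -14) = Mul(Mul(Add(6, 2), 6), -14) = Mul(Mul(8, 6), -14) = Mul(48, -14) = -672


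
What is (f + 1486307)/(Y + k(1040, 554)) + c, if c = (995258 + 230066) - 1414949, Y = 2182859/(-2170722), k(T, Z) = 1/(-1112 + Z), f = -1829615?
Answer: 15371222028359/101683837 ≈ 1.5117e+5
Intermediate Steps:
Y = -2182859/2170722 (Y = 2182859*(-1/2170722) = -2182859/2170722 ≈ -1.0056)
c = -189625 (c = 1225324 - 1414949 = -189625)
(f + 1486307)/(Y + k(1040, 554)) + c = (-1829615 + 1486307)/(-2182859/2170722 + 1/(-1112 + 554)) - 189625 = -343308/(-2182859/2170722 + 1/(-558)) - 189625 = -343308/(-2182859/2170722 - 1/558) - 189625 = -343308/(-101683837/100938573) - 189625 = -343308*(-100938573/101683837) - 189625 = 34653019619484/101683837 - 189625 = 15371222028359/101683837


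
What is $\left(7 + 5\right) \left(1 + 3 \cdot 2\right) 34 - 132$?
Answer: $2724$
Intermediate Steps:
$\left(7 + 5\right) \left(1 + 3 \cdot 2\right) 34 - 132 = 12 \left(1 + 6\right) 34 - 132 = 12 \cdot 7 \cdot 34 - 132 = 84 \cdot 34 - 132 = 2856 - 132 = 2724$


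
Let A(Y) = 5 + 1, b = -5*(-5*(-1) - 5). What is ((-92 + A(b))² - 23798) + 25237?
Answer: 8835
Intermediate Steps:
b = 0 (b = -5*(5 - 5) = -5*0 = 0)
A(Y) = 6
((-92 + A(b))² - 23798) + 25237 = ((-92 + 6)² - 23798) + 25237 = ((-86)² - 23798) + 25237 = (7396 - 23798) + 25237 = -16402 + 25237 = 8835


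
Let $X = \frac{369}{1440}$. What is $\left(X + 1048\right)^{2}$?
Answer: $\frac{28130333841}{25600} \approx 1.0988 \cdot 10^{6}$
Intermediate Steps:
$X = \frac{41}{160}$ ($X = 369 \cdot \frac{1}{1440} = \frac{41}{160} \approx 0.25625$)
$\left(X + 1048\right)^{2} = \left(\frac{41}{160} + 1048\right)^{2} = \left(\frac{167721}{160}\right)^{2} = \frac{28130333841}{25600}$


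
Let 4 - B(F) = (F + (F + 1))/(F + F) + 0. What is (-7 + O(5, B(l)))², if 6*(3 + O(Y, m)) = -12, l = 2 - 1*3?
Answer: 144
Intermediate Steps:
l = -1 (l = 2 - 3 = -1)
B(F) = 4 - (1 + 2*F)/(2*F) (B(F) = 4 - ((F + (F + 1))/(F + F) + 0) = 4 - ((F + (1 + F))/((2*F)) + 0) = 4 - ((1 + 2*F)*(1/(2*F)) + 0) = 4 - ((1 + 2*F)/(2*F) + 0) = 4 - (1 + 2*F)/(2*F))
O(Y, m) = -5 (O(Y, m) = -3 + (⅙)*(-12) = -3 - 2 = -5)
(-7 + O(5, B(l)))² = (-7 - 5)² = (-12)² = 144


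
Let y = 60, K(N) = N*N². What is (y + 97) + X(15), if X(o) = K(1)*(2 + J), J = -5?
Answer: 154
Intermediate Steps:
K(N) = N³
X(o) = -3 (X(o) = 1³*(2 - 5) = 1*(-3) = -3)
(y + 97) + X(15) = (60 + 97) - 3 = 157 - 3 = 154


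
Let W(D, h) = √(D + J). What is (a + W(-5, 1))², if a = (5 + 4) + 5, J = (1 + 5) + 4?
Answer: (14 + √5)² ≈ 263.61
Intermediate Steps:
J = 10 (J = 6 + 4 = 10)
a = 14 (a = 9 + 5 = 14)
W(D, h) = √(10 + D) (W(D, h) = √(D + 10) = √(10 + D))
(a + W(-5, 1))² = (14 + √(10 - 5))² = (14 + √5)²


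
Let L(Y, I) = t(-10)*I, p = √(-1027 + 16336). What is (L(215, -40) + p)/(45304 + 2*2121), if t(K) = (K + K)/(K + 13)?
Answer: 400/74319 + 27*√21/49546 ≈ 0.0078795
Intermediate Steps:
p = 27*√21 (p = √15309 = 27*√21 ≈ 123.73)
t(K) = 2*K/(13 + K) (t(K) = (2*K)/(13 + K) = 2*K/(13 + K))
L(Y, I) = -20*I/3 (L(Y, I) = (2*(-10)/(13 - 10))*I = (2*(-10)/3)*I = (2*(-10)*(⅓))*I = -20*I/3)
(L(215, -40) + p)/(45304 + 2*2121) = (-20/3*(-40) + 27*√21)/(45304 + 2*2121) = (800/3 + 27*√21)/(45304 + 4242) = (800/3 + 27*√21)/49546 = (800/3 + 27*√21)*(1/49546) = 400/74319 + 27*√21/49546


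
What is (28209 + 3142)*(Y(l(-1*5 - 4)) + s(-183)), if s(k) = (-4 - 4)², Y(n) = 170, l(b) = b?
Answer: 7336134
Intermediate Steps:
s(k) = 64 (s(k) = (-8)² = 64)
(28209 + 3142)*(Y(l(-1*5 - 4)) + s(-183)) = (28209 + 3142)*(170 + 64) = 31351*234 = 7336134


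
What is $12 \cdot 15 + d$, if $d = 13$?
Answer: $193$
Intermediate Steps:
$12 \cdot 15 + d = 12 \cdot 15 + 13 = 180 + 13 = 193$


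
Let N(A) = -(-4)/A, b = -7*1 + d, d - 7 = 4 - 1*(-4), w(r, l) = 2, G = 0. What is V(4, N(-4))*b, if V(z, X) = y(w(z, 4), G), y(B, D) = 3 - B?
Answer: 8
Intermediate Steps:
d = 15 (d = 7 + (4 - 1*(-4)) = 7 + (4 + 4) = 7 + 8 = 15)
b = 8 (b = -7*1 + 15 = -7 + 15 = 8)
N(A) = 4/A
V(z, X) = 1 (V(z, X) = 3 - 1*2 = 3 - 2 = 1)
V(4, N(-4))*b = 1*8 = 8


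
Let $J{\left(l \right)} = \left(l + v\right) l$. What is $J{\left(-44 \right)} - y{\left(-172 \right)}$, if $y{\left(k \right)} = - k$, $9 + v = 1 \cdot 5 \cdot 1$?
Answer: $1940$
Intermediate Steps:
$v = -4$ ($v = -9 + 1 \cdot 5 \cdot 1 = -9 + 5 \cdot 1 = -9 + 5 = -4$)
$J{\left(l \right)} = l \left(-4 + l\right)$ ($J{\left(l \right)} = \left(l - 4\right) l = \left(-4 + l\right) l = l \left(-4 + l\right)$)
$J{\left(-44 \right)} - y{\left(-172 \right)} = - 44 \left(-4 - 44\right) - \left(-1\right) \left(-172\right) = \left(-44\right) \left(-48\right) - 172 = 2112 - 172 = 1940$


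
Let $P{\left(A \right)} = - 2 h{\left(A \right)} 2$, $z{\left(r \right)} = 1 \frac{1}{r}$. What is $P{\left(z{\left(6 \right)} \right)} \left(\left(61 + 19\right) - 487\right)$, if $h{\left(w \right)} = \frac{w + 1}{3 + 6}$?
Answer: $\frac{5698}{27} \approx 211.04$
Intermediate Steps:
$z{\left(r \right)} = \frac{1}{r}$
$h{\left(w \right)} = \frac{1}{9} + \frac{w}{9}$ ($h{\left(w \right)} = \frac{1 + w}{9} = \left(1 + w\right) \frac{1}{9} = \frac{1}{9} + \frac{w}{9}$)
$P{\left(A \right)} = - \frac{4}{9} - \frac{4 A}{9}$ ($P{\left(A \right)} = - 2 \left(\frac{1}{9} + \frac{A}{9}\right) 2 = \left(- \frac{2}{9} - \frac{2 A}{9}\right) 2 = - \frac{4}{9} - \frac{4 A}{9}$)
$P{\left(z{\left(6 \right)} \right)} \left(\left(61 + 19\right) - 487\right) = \left(- \frac{4}{9} - \frac{4}{9 \cdot 6}\right) \left(\left(61 + 19\right) - 487\right) = \left(- \frac{4}{9} - \frac{2}{27}\right) \left(80 - 487\right) = \left(- \frac{4}{9} - \frac{2}{27}\right) \left(-407\right) = \left(- \frac{14}{27}\right) \left(-407\right) = \frac{5698}{27}$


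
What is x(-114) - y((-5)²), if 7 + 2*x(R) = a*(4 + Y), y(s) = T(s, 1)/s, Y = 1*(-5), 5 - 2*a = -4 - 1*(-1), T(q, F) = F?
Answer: -277/50 ≈ -5.5400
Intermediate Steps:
a = 4 (a = 5/2 - (-4 - 1*(-1))/2 = 5/2 - (-4 + 1)/2 = 5/2 - ½*(-3) = 5/2 + 3/2 = 4)
Y = -5
y(s) = 1/s
x(R) = -11/2 (x(R) = -7/2 + (4*(4 - 5))/2 = -7/2 + (4*(-1))/2 = -7/2 + (½)*(-4) = -7/2 - 2 = -11/2)
x(-114) - y((-5)²) = -11/2 - 1/((-5)²) = -11/2 - 1/25 = -277/50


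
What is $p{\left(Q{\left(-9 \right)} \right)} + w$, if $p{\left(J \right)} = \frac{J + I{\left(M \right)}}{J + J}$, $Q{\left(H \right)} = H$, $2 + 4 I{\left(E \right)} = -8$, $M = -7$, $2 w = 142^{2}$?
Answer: $\frac{362975}{36} \approx 10083.0$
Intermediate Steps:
$w = 10082$ ($w = \frac{142^{2}}{2} = \frac{1}{2} \cdot 20164 = 10082$)
$I{\left(E \right)} = - \frac{5}{2}$ ($I{\left(E \right)} = - \frac{1}{2} + \frac{1}{4} \left(-8\right) = - \frac{1}{2} - 2 = - \frac{5}{2}$)
$p{\left(J \right)} = \frac{- \frac{5}{2} + J}{2 J}$ ($p{\left(J \right)} = \frac{J - \frac{5}{2}}{J + J} = \frac{- \frac{5}{2} + J}{2 J}$)
$p{\left(Q{\left(-9 \right)} \right)} + w = \frac{-5 + 2 \left(-9\right)}{4 \left(-9\right)} + 10082 = \frac{1}{4} \left(- \frac{1}{9}\right) \left(-5 - 18\right) + 10082 = \frac{1}{4} \left(- \frac{1}{9}\right) \left(-23\right) + 10082 = \frac{23}{36} + 10082 = \frac{362975}{36}$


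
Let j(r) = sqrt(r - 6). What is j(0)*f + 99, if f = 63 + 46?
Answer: 99 + 109*I*sqrt(6) ≈ 99.0 + 266.99*I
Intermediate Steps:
f = 109
j(r) = sqrt(-6 + r)
j(0)*f + 99 = sqrt(-6 + 0)*109 + 99 = sqrt(-6)*109 + 99 = (I*sqrt(6))*109 + 99 = 109*I*sqrt(6) + 99 = 99 + 109*I*sqrt(6)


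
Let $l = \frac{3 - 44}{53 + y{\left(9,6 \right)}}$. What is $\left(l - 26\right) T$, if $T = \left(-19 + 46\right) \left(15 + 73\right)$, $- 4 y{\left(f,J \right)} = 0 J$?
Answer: $- \frac{3371544}{53} \approx -63614.0$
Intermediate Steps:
$y{\left(f,J \right)} = 0$ ($y{\left(f,J \right)} = - \frac{0 J}{4} = \left(- \frac{1}{4}\right) 0 = 0$)
$T = 2376$ ($T = 27 \cdot 88 = 2376$)
$l = - \frac{41}{53}$ ($l = \frac{3 - 44}{53 + 0} = - \frac{41}{53} \approx -0.77359$)
$\left(l - 26\right) T = \left(- \frac{41}{53} - 26\right) 2376 = \left(- \frac{1419}{53}\right) 2376 = - \frac{3371544}{53}$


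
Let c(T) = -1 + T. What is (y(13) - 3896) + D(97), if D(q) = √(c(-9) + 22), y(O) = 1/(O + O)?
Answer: -101295/26 + 2*√3 ≈ -3892.5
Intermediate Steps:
y(O) = 1/(2*O)
D(q) = 2*√3 (D(q) = √((-1 - 9) + 22) = √(-10 + 22) = √12 = 2*√3)
(y(13) - 3896) + D(97) = ((½)/13 - 3896) + 2*√3 = ((½)*(1/13) - 3896) + 2*√3 = (1/26 - 3896) + 2*√3 = -101295/26 + 2*√3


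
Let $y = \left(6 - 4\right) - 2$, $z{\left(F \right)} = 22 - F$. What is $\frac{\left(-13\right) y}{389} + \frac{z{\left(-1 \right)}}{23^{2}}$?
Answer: $\frac{1}{23} \approx 0.043478$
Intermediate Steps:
$y = 0$ ($y = 2 - 2 = 0$)
$\frac{\left(-13\right) y}{389} + \frac{z{\left(-1 \right)}}{23^{2}} = \frac{\left(-13\right) 0}{389} + \frac{22 - -1}{23^{2}} = 0 \cdot \frac{1}{389} + \frac{22 + 1}{529} = 0 + 23 \cdot \frac{1}{529} = 0 + \frac{1}{23} = \frac{1}{23}$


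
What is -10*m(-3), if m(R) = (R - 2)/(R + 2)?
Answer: -50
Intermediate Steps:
m(R) = (-2 + R)/(2 + R)
-10*m(-3) = -10*(-2 - 3)/(2 - 3) = -10*(-5)/(-1) = -(-10)*(-5) = -10*5 = -50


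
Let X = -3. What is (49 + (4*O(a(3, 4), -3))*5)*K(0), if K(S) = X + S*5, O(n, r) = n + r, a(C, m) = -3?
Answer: 213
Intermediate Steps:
K(S) = -3 + 5*S (K(S) = -3 + S*5 = -3 + 5*S)
(49 + (4*O(a(3, 4), -3))*5)*K(0) = (49 + (4*(-3 - 3))*5)*(-3 + 5*0) = (49 + (4*(-6))*5)*(-3 + 0) = (49 - 24*5)*(-3) = (49 - 120)*(-3) = -71*(-3) = 213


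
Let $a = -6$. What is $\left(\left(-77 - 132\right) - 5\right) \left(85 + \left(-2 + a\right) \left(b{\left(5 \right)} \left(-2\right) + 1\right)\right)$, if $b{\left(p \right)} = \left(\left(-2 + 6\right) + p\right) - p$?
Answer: $-30174$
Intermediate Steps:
$b{\left(p \right)} = 4$ ($b{\left(p \right)} = \left(4 + p\right) - p = 4$)
$\left(\left(-77 - 132\right) - 5\right) \left(85 + \left(-2 + a\right) \left(b{\left(5 \right)} \left(-2\right) + 1\right)\right) = \left(\left(-77 - 132\right) - 5\right) \left(85 + \left(-2 - 6\right) \left(4 \left(-2\right) + 1\right)\right) = \left(-209 - 5\right) \left(85 - 8 \left(-8 + 1\right)\right) = - 214 \left(85 - -56\right) = - 214 \left(85 + 56\right) = \left(-214\right) 141 = -30174$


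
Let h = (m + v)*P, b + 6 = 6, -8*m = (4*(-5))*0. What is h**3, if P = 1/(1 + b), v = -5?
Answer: -125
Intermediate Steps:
m = 0 (m = -4*(-5)*0/8 = -(-5)*0/2 = -1/8*0 = 0)
b = 0 (b = -6 + 6 = 0)
P = 1 (P = 1/(1 + 0) = 1/1 = 1)
h = -5 (h = (0 - 5)*1 = -5*1 = -5)
h**3 = (-5)**3 = -125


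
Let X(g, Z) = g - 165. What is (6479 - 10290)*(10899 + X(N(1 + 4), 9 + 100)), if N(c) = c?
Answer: -40926329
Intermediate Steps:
X(g, Z) = -165 + g
(6479 - 10290)*(10899 + X(N(1 + 4), 9 + 100)) = (6479 - 10290)*(10899 + (-165 + (1 + 4))) = -3811*(10899 + (-165 + 5)) = -3811*(10899 - 160) = -3811*10739 = -40926329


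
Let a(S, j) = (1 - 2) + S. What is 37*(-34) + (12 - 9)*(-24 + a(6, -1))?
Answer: -1315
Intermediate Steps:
a(S, j) = -1 + S
37*(-34) + (12 - 9)*(-24 + a(6, -1)) = 37*(-34) + (12 - 9)*(-24 + (-1 + 6)) = -1258 + 3*(-24 + 5) = -1258 + 3*(-19) = -1258 - 57 = -1315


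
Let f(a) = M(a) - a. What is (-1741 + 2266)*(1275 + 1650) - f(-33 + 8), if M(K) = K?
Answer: 1535625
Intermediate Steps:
f(a) = 0 (f(a) = a - a = 0)
(-1741 + 2266)*(1275 + 1650) - f(-33 + 8) = (-1741 + 2266)*(1275 + 1650) - 1*0 = 525*2925 + 0 = 1535625 + 0 = 1535625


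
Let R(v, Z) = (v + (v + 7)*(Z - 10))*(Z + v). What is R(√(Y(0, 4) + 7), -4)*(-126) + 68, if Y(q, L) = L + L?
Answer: -24754 + 5796*√15 ≈ -2306.2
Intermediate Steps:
Y(q, L) = 2*L
R(v, Z) = (Z + v)*(v + (-10 + Z)*(7 + v)) (R(v, Z) = (v + (7 + v)*(-10 + Z))*(Z + v) = (v + (-10 + Z)*(7 + v))*(Z + v) = (Z + v)*(v + (-10 + Z)*(7 + v)))
R(√(Y(0, 4) + 7), -4)*(-126) + 68 = (-70*(-4) - 70*√(2*4 + 7) - 9*(√(2*4 + 7))² + 7*(-4)² - 4*(√(2*4 + 7))² + √(2*4 + 7)*(-4)² - 2*(-4)*√(2*4 + 7))*(-126) + 68 = (280 - 70*√(8 + 7) - 9*(√(8 + 7))² + 7*16 - 4*(√(8 + 7))² + √(8 + 7)*16 - 2*(-4)*√(8 + 7))*(-126) + 68 = (280 - 70*√15 - 9*(√15)² + 112 - 4*(√15)² + √15*16 - 2*(-4)*√15)*(-126) + 68 = (280 - 70*√15 - 9*15 + 112 - 4*15 + 16*√15 + 8*√15)*(-126) + 68 = (280 - 70*√15 - 135 + 112 - 60 + 16*√15 + 8*√15)*(-126) + 68 = (197 - 46*√15)*(-126) + 68 = (-24822 + 5796*√15) + 68 = -24754 + 5796*√15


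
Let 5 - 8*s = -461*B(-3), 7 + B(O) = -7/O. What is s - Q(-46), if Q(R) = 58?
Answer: -7831/24 ≈ -326.29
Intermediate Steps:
B(O) = -7 - 7/O
s = -6439/24 (s = 5/8 - (-461)*(-7 - 7/(-3))/8 = 5/8 - (-461)*(-7 - 7*(-1/3))/8 = 5/8 - (-461)*(-7 + 7/3)/8 = 5/8 - (-461)*(-14)/(8*3) = 5/8 - 1/8*6454/3 = 5/8 - 3227/12 = -6439/24 ≈ -268.29)
s - Q(-46) = -6439/24 - 1*58 = -6439/24 - 58 = -7831/24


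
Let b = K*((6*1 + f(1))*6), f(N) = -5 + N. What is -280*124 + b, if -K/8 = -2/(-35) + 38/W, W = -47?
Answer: -56995744/1645 ≈ -34648.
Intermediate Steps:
K = 9888/1645 (K = -8*(-2/(-35) + 38/(-47)) = -8*(-2*(-1/35) + 38*(-1/47)) = -8*(2/35 - 38/47) = -8*(-1236/1645) = 9888/1645 ≈ 6.0109)
b = 118656/1645 (b = 9888*((6*1 + (-5 + 1))*6)/1645 = 9888*((6 - 4)*6)/1645 = 9888*(2*6)/1645 = (9888/1645)*12 = 118656/1645 ≈ 72.131)
-280*124 + b = -280*124 + 118656/1645 = -34720 + 118656/1645 = -56995744/1645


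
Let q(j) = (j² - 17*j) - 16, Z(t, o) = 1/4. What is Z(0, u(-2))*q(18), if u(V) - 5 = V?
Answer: ½ ≈ 0.50000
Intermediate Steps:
u(V) = 5 + V
Z(t, o) = ¼
q(j) = -16 + j² - 17*j
Z(0, u(-2))*q(18) = (-16 + 18² - 17*18)/4 = (-16 + 324 - 306)/4 = (¼)*2 = ½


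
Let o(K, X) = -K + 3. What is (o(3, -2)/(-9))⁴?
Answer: 0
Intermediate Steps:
o(K, X) = 3 - K
(o(3, -2)/(-9))⁴ = ((3 - 1*3)/(-9))⁴ = ((3 - 3)*(-⅑))⁴ = (0*(-⅑))⁴ = 0⁴ = 0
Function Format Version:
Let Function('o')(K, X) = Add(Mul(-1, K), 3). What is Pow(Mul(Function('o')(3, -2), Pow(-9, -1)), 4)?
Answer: 0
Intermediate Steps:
Function('o')(K, X) = Add(3, Mul(-1, K))
Pow(Mul(Function('o')(3, -2), Pow(-9, -1)), 4) = Pow(Mul(Add(3, Mul(-1, 3)), Pow(-9, -1)), 4) = Pow(Mul(Add(3, -3), Rational(-1, 9)), 4) = Pow(Mul(0, Rational(-1, 9)), 4) = Pow(0, 4) = 0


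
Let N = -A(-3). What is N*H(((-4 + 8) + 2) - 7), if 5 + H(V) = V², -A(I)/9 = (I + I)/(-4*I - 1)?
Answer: 216/11 ≈ 19.636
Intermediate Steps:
A(I) = -18*I/(-1 - 4*I) (A(I) = -9*(I + I)/(-4*I - 1) = -9*2*I/(-1 - 4*I) = -18*I/(-1 - 4*I))
H(V) = -5 + V²
N = -54/11 (N = -18*(-3)/(1 + 4*(-3)) = -18*(-3)/(1 - 12) = -18*(-3)/(-11) = -18*(-3)*(-1)/11 = -1*54/11 = -54/11 ≈ -4.9091)
N*H(((-4 + 8) + 2) - 7) = -54*(-5 + (((-4 + 8) + 2) - 7)²)/11 = -54*(-5 + ((4 + 2) - 7)²)/11 = -54*(-5 + (6 - 7)²)/11 = -54*(-5 + (-1)²)/11 = -54*(-5 + 1)/11 = -54/11*(-4) = 216/11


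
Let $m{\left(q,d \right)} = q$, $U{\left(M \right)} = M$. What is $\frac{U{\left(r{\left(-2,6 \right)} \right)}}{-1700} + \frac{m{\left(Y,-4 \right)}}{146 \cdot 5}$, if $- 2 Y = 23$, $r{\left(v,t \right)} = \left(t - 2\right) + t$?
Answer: $- \frac{537}{24820} \approx -0.021636$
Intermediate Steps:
$r{\left(v,t \right)} = -2 + 2 t$ ($r{\left(v,t \right)} = \left(-2 + t\right) + t = -2 + 2 t$)
$Y = - \frac{23}{2}$ ($Y = \left(- \frac{1}{2}\right) 23 = - \frac{23}{2} \approx -11.5$)
$\frac{U{\left(r{\left(-2,6 \right)} \right)}}{-1700} + \frac{m{\left(Y,-4 \right)}}{146 \cdot 5} = \frac{-2 + 2 \cdot 6}{-1700} - \frac{23}{2 \cdot 146 \cdot 5} = \left(-2 + 12\right) \left(- \frac{1}{1700}\right) - \frac{23}{2 \cdot 730} = 10 \left(- \frac{1}{1700}\right) - \frac{23}{1460} = - \frac{1}{170} - \frac{23}{1460} = - \frac{537}{24820}$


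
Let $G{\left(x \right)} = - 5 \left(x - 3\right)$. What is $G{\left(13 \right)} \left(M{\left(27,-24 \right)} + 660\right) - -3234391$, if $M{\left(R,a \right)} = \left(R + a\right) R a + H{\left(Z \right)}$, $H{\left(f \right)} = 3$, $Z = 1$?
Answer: $3298441$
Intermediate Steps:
$G{\left(x \right)} = 15 - 5 x$ ($G{\left(x \right)} = - 5 \left(-3 + x\right) = 15 - 5 x$)
$M{\left(R,a \right)} = 3 + R a \left(R + a\right)$ ($M{\left(R,a \right)} = \left(R + a\right) R a + 3 = R \left(R + a\right) a + 3 = R a \left(R + a\right) + 3 = 3 + R a \left(R + a\right)$)
$G{\left(13 \right)} \left(M{\left(27,-24 \right)} + 660\right) - -3234391 = \left(15 - 65\right) \left(\left(3 + 27 \left(-24\right)^{2} - 24 \cdot 27^{2}\right) + 660\right) - -3234391 = \left(15 - 65\right) \left(\left(3 + 27 \cdot 576 - 17496\right) + 660\right) + 3234391 = - 50 \left(\left(3 + 15552 - 17496\right) + 660\right) + 3234391 = - 50 \left(-1941 + 660\right) + 3234391 = \left(-50\right) \left(-1281\right) + 3234391 = 64050 + 3234391 = 3298441$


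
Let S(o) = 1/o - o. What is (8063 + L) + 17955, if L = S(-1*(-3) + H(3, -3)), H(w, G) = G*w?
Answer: 156143/6 ≈ 26024.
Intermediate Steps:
L = 35/6 (L = 1/(-1*(-3) - 3*3) - (-1*(-3) - 3*3) = 1/(3 - 9) - (3 - 9) = 1/(-6) - 1*(-6) = -1/6 + 6 = 35/6 ≈ 5.8333)
(8063 + L) + 17955 = (8063 + 35/6) + 17955 = 48413/6 + 17955 = 156143/6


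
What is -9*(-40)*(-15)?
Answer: -5400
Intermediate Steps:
-9*(-40)*(-15) = 360*(-15) = -5400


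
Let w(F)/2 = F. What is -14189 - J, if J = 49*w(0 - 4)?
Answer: -13797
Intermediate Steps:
w(F) = 2*F
J = -392 (J = 49*(2*(0 - 4)) = 49*(2*(-4)) = 49*(-8) = -392)
-14189 - J = -14189 - 1*(-392) = -14189 + 392 = -13797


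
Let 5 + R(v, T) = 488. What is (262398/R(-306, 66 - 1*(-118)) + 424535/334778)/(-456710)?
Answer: -29350042683/24616330121180 ≈ -0.0011923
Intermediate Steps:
R(v, T) = 483 (R(v, T) = -5 + 488 = 483)
(262398/R(-306, 66 - 1*(-118)) + 424535/334778)/(-456710) = (262398/483 + 424535/334778)/(-456710) = (262398*(1/483) + 424535*(1/334778))*(-1/456710) = (87466/161 + 424535/334778)*(-1/456710) = (29350042683/53899258)*(-1/456710) = -29350042683/24616330121180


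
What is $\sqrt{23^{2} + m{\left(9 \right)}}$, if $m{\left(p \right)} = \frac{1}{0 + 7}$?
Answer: $\frac{2 \sqrt{6482}}{7} \approx 23.003$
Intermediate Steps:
$m{\left(p \right)} = \frac{1}{7}$
$\sqrt{23^{2} + m{\left(9 \right)}} = \sqrt{23^{2} + \frac{1}{7}} = \sqrt{529 + \frac{1}{7}} = \sqrt{\frac{3704}{7}} = \frac{2 \sqrt{6482}}{7}$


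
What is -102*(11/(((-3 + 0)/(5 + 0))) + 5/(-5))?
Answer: 1972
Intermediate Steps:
-102*(11/(((-3 + 0)/(5 + 0))) + 5/(-5)) = -102*(11/((-3/5)) + 5*(-⅕)) = -102*(11/((-3*⅕)) - 1) = -102*(11/(-⅗) - 1) = -102*(11*(-5/3) - 1) = -102*(-55/3 - 1) = -102*(-58/3) = 1972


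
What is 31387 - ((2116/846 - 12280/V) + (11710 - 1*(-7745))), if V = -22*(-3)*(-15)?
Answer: 6161138/517 ≈ 11917.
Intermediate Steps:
V = -990 (V = 66*(-15) = -990)
31387 - ((2116/846 - 12280/V) + (11710 - 1*(-7745))) = 31387 - ((2116/846 - 12280/(-990)) + (11710 - 1*(-7745))) = 31387 - ((2116*(1/846) - 12280*(-1/990)) + (11710 + 7745)) = 31387 - ((1058/423 + 1228/99) + 19455) = 31387 - (7706/517 + 19455) = 31387 - 1*10065941/517 = 31387 - 10065941/517 = 6161138/517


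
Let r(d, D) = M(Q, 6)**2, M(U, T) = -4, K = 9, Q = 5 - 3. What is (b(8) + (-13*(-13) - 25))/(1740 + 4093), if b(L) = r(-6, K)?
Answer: 160/5833 ≈ 0.027430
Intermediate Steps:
Q = 2
r(d, D) = 16 (r(d, D) = (-4)**2 = 16)
b(L) = 16
(b(8) + (-13*(-13) - 25))/(1740 + 4093) = (16 + (-13*(-13) - 25))/(1740 + 4093) = (16 + (169 - 25))/5833 = (16 + 144)*(1/5833) = 160*(1/5833) = 160/5833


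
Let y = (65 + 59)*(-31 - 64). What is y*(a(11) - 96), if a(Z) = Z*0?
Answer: 1130880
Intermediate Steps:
y = -11780 (y = 124*(-95) = -11780)
a(Z) = 0
y*(a(11) - 96) = -11780*(0 - 96) = -11780*(-96) = 1130880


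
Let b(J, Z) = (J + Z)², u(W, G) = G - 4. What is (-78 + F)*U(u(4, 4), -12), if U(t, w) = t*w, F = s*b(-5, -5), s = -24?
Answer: 0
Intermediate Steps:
u(W, G) = -4 + G
F = -2400 (F = -24*(-5 - 5)² = -24*(-10)² = -24*100 = -2400)
(-78 + F)*U(u(4, 4), -12) = (-78 - 2400)*((-4 + 4)*(-12)) = -0*(-12) = -2478*0 = 0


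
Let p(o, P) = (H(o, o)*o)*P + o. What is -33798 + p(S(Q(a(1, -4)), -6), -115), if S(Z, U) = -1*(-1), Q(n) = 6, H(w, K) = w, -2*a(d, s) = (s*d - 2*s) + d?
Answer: -33912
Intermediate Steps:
a(d, s) = s - d/2 - d*s/2 (a(d, s) = -((s*d - 2*s) + d)/2 = -((d*s - 2*s) + d)/2 = -((-2*s + d*s) + d)/2 = -(d - 2*s + d*s)/2 = s - d/2 - d*s/2)
S(Z, U) = 1
p(o, P) = o + P*o**2 (p(o, P) = (o*o)*P + o = o**2*P + o = P*o**2 + o = o + P*o**2)
-33798 + p(S(Q(a(1, -4)), -6), -115) = -33798 + 1*(1 - 115*1) = -33798 + 1*(1 - 115) = -33798 + 1*(-114) = -33798 - 114 = -33912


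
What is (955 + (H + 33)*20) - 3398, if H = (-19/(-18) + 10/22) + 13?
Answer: -147787/99 ≈ -1492.8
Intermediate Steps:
H = 2873/198 (H = (-19*(-1/18) + 10*(1/22)) + 13 = (19/18 + 5/11) + 13 = 299/198 + 13 = 2873/198 ≈ 14.510)
(955 + (H + 33)*20) - 3398 = (955 + (2873/198 + 33)*20) - 3398 = (955 + (9407/198)*20) - 3398 = (955 + 94070/99) - 3398 = 188615/99 - 3398 = -147787/99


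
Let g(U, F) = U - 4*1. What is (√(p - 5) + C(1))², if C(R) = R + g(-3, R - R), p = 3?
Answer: (-6 + I*√2)² ≈ 34.0 - 16.971*I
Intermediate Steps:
g(U, F) = -4 + U (g(U, F) = U - 4 = -4 + U)
C(R) = -7 + R (C(R) = R + (-4 - 3) = R - 7 = -7 + R)
(√(p - 5) + C(1))² = (√(3 - 5) + (-7 + 1))² = (√(-2) - 6)² = (I*√2 - 6)² = (-6 + I*√2)²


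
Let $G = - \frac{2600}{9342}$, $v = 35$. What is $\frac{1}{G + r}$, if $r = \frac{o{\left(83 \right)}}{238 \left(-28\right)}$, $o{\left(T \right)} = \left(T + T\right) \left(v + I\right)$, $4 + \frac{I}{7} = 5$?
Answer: $- \frac{1111698}{1472479} \approx -0.75498$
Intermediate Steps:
$I = 7$ ($I = -28 + 7 \cdot 5 = -28 + 35 = 7$)
$o{\left(T \right)} = 84 T$ ($o{\left(T \right)} = \left(T + T\right) \left(35 + 7\right) = 2 T 42 = 84 T$)
$r = - \frac{249}{238}$ ($r = \frac{84 \cdot 83}{238 \left(-28\right)} = \frac{6972}{-6664} = 6972 \left(- \frac{1}{6664}\right) = - \frac{249}{238} \approx -1.0462$)
$G = - \frac{1300}{4671}$ ($G = \left(-2600\right) \frac{1}{9342} = - \frac{1300}{4671} \approx -0.27831$)
$\frac{1}{G + r} = \frac{1}{- \frac{1300}{4671} - \frac{249}{238}} = \frac{1}{- \frac{1472479}{1111698}} = - \frac{1111698}{1472479}$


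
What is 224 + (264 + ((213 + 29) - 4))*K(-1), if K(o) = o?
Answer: -278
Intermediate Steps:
224 + (264 + ((213 + 29) - 4))*K(-1) = 224 + (264 + ((213 + 29) - 4))*(-1) = 224 + (264 + (242 - 4))*(-1) = 224 + (264 + 238)*(-1) = 224 + 502*(-1) = 224 - 502 = -278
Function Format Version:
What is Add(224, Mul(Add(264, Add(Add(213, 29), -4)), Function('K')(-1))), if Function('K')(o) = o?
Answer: -278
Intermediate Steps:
Add(224, Mul(Add(264, Add(Add(213, 29), -4)), Function('K')(-1))) = Add(224, Mul(Add(264, Add(Add(213, 29), -4)), -1)) = Add(224, Mul(Add(264, Add(242, -4)), -1)) = Add(224, Mul(Add(264, 238), -1)) = Add(224, Mul(502, -1)) = Add(224, -502) = -278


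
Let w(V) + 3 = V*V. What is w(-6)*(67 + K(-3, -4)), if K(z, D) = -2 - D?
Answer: 2277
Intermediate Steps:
w(V) = -3 + V² (w(V) = -3 + V*V = -3 + V²)
w(-6)*(67 + K(-3, -4)) = (-3 + (-6)²)*(67 + (-2 - 1*(-4))) = (-3 + 36)*(67 + (-2 + 4)) = 33*(67 + 2) = 33*69 = 2277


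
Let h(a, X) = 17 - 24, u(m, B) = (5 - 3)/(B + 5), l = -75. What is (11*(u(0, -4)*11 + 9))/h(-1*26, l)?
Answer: -341/7 ≈ -48.714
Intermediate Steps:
u(m, B) = 2/(5 + B)
h(a, X) = -7
(11*(u(0, -4)*11 + 9))/h(-1*26, l) = (11*((2/(5 - 4))*11 + 9))/(-7) = (11*((2/1)*11 + 9))*(-⅐) = (11*((2*1)*11 + 9))*(-⅐) = (11*(2*11 + 9))*(-⅐) = (11*(22 + 9))*(-⅐) = (11*31)*(-⅐) = 341*(-⅐) = -341/7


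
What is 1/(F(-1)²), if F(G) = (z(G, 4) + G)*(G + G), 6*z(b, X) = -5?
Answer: 9/121 ≈ 0.074380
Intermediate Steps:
z(b, X) = -⅚ (z(b, X) = (⅙)*(-5) = -⅚)
F(G) = 2*G*(-⅚ + G) (F(G) = (-⅚ + G)*(G + G) = (-⅚ + G)*(2*G) = 2*G*(-⅚ + G))
1/(F(-1)²) = 1/(((⅓)*(-1)*(-5 + 6*(-1)))²) = 1/(((⅓)*(-1)*(-5 - 6))²) = 1/(((⅓)*(-1)*(-11))²) = 1/((11/3)²) = 1/(121/9) = 9/121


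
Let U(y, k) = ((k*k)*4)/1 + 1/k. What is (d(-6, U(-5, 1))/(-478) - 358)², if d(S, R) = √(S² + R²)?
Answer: (171124 + √61)²/228484 ≈ 1.2818e+5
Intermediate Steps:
U(y, k) = 1/k + 4*k² (U(y, k) = (k²*4)*1 + 1/k = (4*k²)*1 + 1/k = 4*k² + 1/k = 1/k + 4*k²)
d(S, R) = √(R² + S²)
(d(-6, U(-5, 1))/(-478) - 358)² = (√(((1 + 4*1³)/1)² + (-6)²)/(-478) - 358)² = (√((1*(1 + 4*1))² + 36)*(-1/478) - 358)² = (√((1*(1 + 4))² + 36)*(-1/478) - 358)² = (√((1*5)² + 36)*(-1/478) - 358)² = (√(5² + 36)*(-1/478) - 358)² = (√(25 + 36)*(-1/478) - 358)² = (√61*(-1/478) - 358)² = (-√61/478 - 358)² = (-358 - √61/478)²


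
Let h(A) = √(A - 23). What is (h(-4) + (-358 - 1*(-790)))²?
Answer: 186597 + 2592*I*√3 ≈ 1.866e+5 + 4489.5*I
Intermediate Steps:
h(A) = √(-23 + A)
(h(-4) + (-358 - 1*(-790)))² = (√(-23 - 4) + (-358 - 1*(-790)))² = (√(-27) + (-358 + 790))² = (3*I*√3 + 432)² = (432 + 3*I*√3)²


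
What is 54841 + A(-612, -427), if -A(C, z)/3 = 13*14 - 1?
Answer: 54298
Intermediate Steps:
A(C, z) = -543 (A(C, z) = -3*(13*14 - 1) = -3*(182 - 1) = -3*181 = -543)
54841 + A(-612, -427) = 54841 - 543 = 54298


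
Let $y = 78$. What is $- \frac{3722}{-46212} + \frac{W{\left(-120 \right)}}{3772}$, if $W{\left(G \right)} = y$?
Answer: $\frac{1102745}{10894479} \approx 0.10122$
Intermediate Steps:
$W{\left(G \right)} = 78$
$- \frac{3722}{-46212} + \frac{W{\left(-120 \right)}}{3772} = - \frac{3722}{-46212} + \frac{78}{3772} = \left(-3722\right) \left(- \frac{1}{46212}\right) + 78 \cdot \frac{1}{3772} = \frac{1861}{23106} + \frac{39}{1886} = \frac{1102745}{10894479}$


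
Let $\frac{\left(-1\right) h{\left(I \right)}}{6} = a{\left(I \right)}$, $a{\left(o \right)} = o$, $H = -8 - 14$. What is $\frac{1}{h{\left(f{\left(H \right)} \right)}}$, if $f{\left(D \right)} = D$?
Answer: $\frac{1}{132} \approx 0.0075758$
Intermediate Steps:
$H = -22$ ($H = -8 - 14 = -22$)
$h{\left(I \right)} = - 6 I$
$\frac{1}{h{\left(f{\left(H \right)} \right)}} = \frac{1}{\left(-6\right) \left(-22\right)} = \frac{1}{132}$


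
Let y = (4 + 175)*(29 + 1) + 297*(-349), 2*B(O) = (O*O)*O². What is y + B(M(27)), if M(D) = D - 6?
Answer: -2085/2 ≈ -1042.5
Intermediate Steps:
M(D) = -6 + D
B(O) = O⁴/2 (B(O) = ((O*O)*O²)/2 = (O²*O²)/2 = O⁴/2)
y = -98283 (y = 179*30 - 103653 = 5370 - 103653 = -98283)
y + B(M(27)) = -98283 + (-6 + 27)⁴/2 = -98283 + (½)*21⁴ = -98283 + (½)*194481 = -98283 + 194481/2 = -2085/2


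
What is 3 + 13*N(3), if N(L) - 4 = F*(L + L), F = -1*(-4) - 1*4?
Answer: 55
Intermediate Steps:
F = 0 (F = 4 - 4 = 0)
N(L) = 4 (N(L) = 4 + 0*(L + L) = 4 + 0*(2*L) = 4 + 0 = 4)
3 + 13*N(3) = 3 + 13*4 = 3 + 52 = 55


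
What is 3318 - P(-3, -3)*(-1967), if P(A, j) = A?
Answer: -2583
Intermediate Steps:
3318 - P(-3, -3)*(-1967) = 3318 - (-3)*(-1967) = 3318 - 1*5901 = 3318 - 5901 = -2583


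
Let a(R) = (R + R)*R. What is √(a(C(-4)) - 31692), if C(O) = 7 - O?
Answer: 5*I*√1258 ≈ 177.34*I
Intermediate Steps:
a(R) = 2*R² (a(R) = (2*R)*R = 2*R²)
√(a(C(-4)) - 31692) = √(2*(7 - 1*(-4))² - 31692) = √(2*(7 + 4)² - 31692) = √(2*11² - 31692) = √(2*121 - 31692) = √(242 - 31692) = √(-31450) = 5*I*√1258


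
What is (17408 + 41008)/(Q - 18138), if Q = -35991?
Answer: -19472/18043 ≈ -1.0792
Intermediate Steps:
(17408 + 41008)/(Q - 18138) = (17408 + 41008)/(-35991 - 18138) = 58416/(-54129) = 58416*(-1/54129) = -19472/18043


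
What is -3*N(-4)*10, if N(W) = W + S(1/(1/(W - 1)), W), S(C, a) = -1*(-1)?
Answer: 90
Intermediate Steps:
S(C, a) = 1
N(W) = 1 + W (N(W) = W + 1 = 1 + W)
-3*N(-4)*10 = -3*(1 - 4)*10 = -3*(-3)*10 = 9*10 = 90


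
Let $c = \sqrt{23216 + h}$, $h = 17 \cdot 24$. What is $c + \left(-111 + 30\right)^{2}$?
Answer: $6561 + 2 \sqrt{5906} \approx 6714.7$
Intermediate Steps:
$h = 408$
$c = 2 \sqrt{5906}$ ($c = \sqrt{23216 + 408} = \sqrt{23624} = 2 \sqrt{5906} \approx 153.7$)
$c + \left(-111 + 30\right)^{2} = 2 \sqrt{5906} + \left(-111 + 30\right)^{2} = 2 \sqrt{5906} + \left(-81\right)^{2} = 2 \sqrt{5906} + 6561 = 6561 + 2 \sqrt{5906}$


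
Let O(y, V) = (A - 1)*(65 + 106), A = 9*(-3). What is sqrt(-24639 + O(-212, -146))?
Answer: I*sqrt(29427) ≈ 171.54*I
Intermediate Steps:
A = -27
O(y, V) = -4788 (O(y, V) = (-27 - 1)*(65 + 106) = -28*171 = -4788)
sqrt(-24639 + O(-212, -146)) = sqrt(-24639 - 4788) = sqrt(-29427) = I*sqrt(29427)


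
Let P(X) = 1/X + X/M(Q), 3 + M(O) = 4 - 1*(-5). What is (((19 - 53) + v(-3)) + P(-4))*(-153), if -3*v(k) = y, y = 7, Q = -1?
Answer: 22797/4 ≈ 5699.3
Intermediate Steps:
M(O) = 6 (M(O) = -3 + (4 - 1*(-5)) = -3 + (4 + 5) = -3 + 9 = 6)
v(k) = -7/3 (v(k) = -1/3*7 = -7/3)
P(X) = 1/X + X/6
(((19 - 53) + v(-3)) + P(-4))*(-153) = (((19 - 53) - 7/3) + (1/(-4) + (1/6)*(-4)))*(-153) = ((-34 - 7/3) + (-1/4 - 2/3))*(-153) = (-109/3 - 11/12)*(-153) = -149/4*(-153) = 22797/4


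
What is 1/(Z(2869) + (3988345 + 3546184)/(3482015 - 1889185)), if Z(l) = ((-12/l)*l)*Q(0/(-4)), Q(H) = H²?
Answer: 1592830/7534529 ≈ 0.21140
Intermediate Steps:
Z(l) = 0 (Z(l) = ((-12/l)*l)*(0/(-4))² = -12*(0*(-¼))² = -12*0² = -12*0 = 0)
1/(Z(2869) + (3988345 + 3546184)/(3482015 - 1889185)) = 1/(0 + (3988345 + 3546184)/(3482015 - 1889185)) = 1/(0 + 7534529/1592830) = 1/(7534529/1592830) = 1592830/7534529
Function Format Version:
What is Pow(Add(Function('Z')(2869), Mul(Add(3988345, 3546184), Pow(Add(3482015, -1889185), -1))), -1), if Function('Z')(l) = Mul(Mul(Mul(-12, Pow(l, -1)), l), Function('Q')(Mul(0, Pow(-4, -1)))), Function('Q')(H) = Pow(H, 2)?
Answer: Rational(1592830, 7534529) ≈ 0.21140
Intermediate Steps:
Function('Z')(l) = 0 (Function('Z')(l) = Mul(Mul(Mul(-12, Pow(l, -1)), l), Pow(Mul(0, Pow(-4, -1)), 2)) = Mul(-12, Pow(Mul(0, Rational(-1, 4)), 2)) = Mul(-12, Pow(0, 2)) = Mul(-12, 0) = 0)
Pow(Add(Function('Z')(2869), Mul(Add(3988345, 3546184), Pow(Add(3482015, -1889185), -1))), -1) = Pow(Add(0, Mul(Add(3988345, 3546184), Pow(Add(3482015, -1889185), -1))), -1) = Pow(Add(0, Mul(7534529, Pow(1592830, -1))), -1) = Pow(Add(0, Mul(7534529, Rational(1, 1592830))), -1) = Pow(Add(0, Rational(7534529, 1592830)), -1) = Pow(Rational(7534529, 1592830), -1) = Rational(1592830, 7534529)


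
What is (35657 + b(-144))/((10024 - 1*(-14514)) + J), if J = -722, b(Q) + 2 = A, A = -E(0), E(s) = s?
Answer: 35655/23816 ≈ 1.4971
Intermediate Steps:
A = 0 (A = -1*0 = 0)
b(Q) = -2 (b(Q) = -2 + 0 = -2)
(35657 + b(-144))/((10024 - 1*(-14514)) + J) = (35657 - 2)/((10024 - 1*(-14514)) - 722) = 35655/((10024 + 14514) - 722) = 35655/(24538 - 722) = 35655/23816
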